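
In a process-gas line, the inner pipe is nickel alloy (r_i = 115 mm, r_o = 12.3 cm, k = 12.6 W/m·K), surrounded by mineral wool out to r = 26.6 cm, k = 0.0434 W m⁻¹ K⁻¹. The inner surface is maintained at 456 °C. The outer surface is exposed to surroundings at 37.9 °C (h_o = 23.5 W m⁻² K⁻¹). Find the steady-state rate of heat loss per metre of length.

Q' = 146 W/m

Resistance network (inner→outer):
  R'_nickel alloy = ln(0.123/0.115)/(2πk) = 0.06725/(2π·12.6) = 8.495×10^-4 m·K/W
  R'_mineral wool = ln(0.266/0.123)/(2πk) = 0.7713/(2π·0.0434) = 2.829 m·K/W
  R'_conv,out = 1/(2πr h) = 1/(2π·0.266·23.5) = 0.02546 m·K/W
ΣR = 8.495×10^-4 + 2.829 + 0.02546 = 2.855 m·K/W
Q' = ΔT/ΣR = (456 °C − 37.9 °C)/2.855 = 146 W/m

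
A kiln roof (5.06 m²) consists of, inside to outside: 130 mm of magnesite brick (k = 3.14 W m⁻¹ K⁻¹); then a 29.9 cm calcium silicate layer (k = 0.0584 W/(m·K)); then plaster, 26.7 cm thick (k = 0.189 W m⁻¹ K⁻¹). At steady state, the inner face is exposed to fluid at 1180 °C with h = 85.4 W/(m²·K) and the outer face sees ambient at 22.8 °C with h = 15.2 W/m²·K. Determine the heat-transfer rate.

Resistance network (inner→outer):
  R_conv,in = 1/(hA) = 1/(85.4·5.06) = 0.002314 K/W
  R_magnesite brick = L/(kA) = 0.130/(3.14·5.06) = 0.008182 K/W
  R_calcium silicate = L/(kA) = 0.299/(0.0584·5.06) = 1.012 K/W
  R_plaster = L/(kA) = 0.267/(0.189·5.06) = 0.2792 K/W
  R_conv,out = 1/(hA) = 1/(15.2·5.06) = 0.01300 K/W
ΣR = 0.002314 + 0.008182 + 1.012 + 0.2792 + 0.01300 = 1.315 K/W
Q = ΔT/ΣR = (1180 °C − 22.8 °C)/1.315 = 880 W

Q = 880 W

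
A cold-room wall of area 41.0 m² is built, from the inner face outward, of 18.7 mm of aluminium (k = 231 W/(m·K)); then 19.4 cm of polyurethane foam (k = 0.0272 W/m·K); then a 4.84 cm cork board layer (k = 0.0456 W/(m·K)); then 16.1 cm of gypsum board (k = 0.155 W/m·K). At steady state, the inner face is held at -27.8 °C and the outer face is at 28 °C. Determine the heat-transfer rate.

Resistance network (inner→outer):
  R_aluminium = L/(kA) = 0.0187/(231·41.0) = 1.974×10^-6 K/W
  R_polyurethane foam = L/(kA) = 0.194/(0.0272·41.0) = 0.1740 K/W
  R_cork board = L/(kA) = 0.0484/(0.0456·41.0) = 0.02589 K/W
  R_gypsum board = L/(kA) = 0.161/(0.155·41.0) = 0.02533 K/W
ΣR = 1.974×10^-6 + 0.1740 + 0.02589 + 0.02533 = 0.2252 K/W
Q = ΔT/ΣR = (-27.8 °C − 28 °C)/0.2252 = -248 W
(Negative Q ⇒ heat flows inward; heat gain = 248 W.)

Q = 248 W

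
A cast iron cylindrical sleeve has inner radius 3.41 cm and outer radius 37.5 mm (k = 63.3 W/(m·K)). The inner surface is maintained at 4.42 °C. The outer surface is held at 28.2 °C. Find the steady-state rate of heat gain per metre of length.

Q' = 99500 W/m

Q' = 2πk·ΔT/ln(r₂/r₁) = 2π × 63.3 × 23.78 / ln(0.0375/0.0341) = 99500 W/m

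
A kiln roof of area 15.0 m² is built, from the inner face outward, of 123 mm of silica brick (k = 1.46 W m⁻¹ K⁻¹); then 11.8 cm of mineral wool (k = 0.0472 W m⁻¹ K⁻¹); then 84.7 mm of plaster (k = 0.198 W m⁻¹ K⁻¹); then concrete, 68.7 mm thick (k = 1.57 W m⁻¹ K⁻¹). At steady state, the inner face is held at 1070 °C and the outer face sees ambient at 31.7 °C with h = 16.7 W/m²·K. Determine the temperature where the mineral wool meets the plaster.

T = 209 °C

Treat each layer as a resistance in series:
  R_silica brick = L/(kA) = 0.123/(1.46·15.0) = 0.005616 K/W
  R_mineral wool = L/(kA) = 0.118/(0.0472·15.0) = 0.1667 K/W
  R_plaster = L/(kA) = 0.0847/(0.198·15.0) = 0.02852 K/W
  R_concrete = L/(kA) = 0.0687/(1.57·15.0) = 0.002917 K/W
  R_conv,out = 1/(hA) = 1/(16.7·15.0) = 0.003992 K/W
ΣR = 0.005616 + 0.1667 + 0.02852 + 0.002917 + 0.003992 = 0.2077 K/W
Q = ΔT/ΣR = (1070 °C − 31.7 °C)/0.2077 = 4999 W
From the inner boundary to the mineral wool/plaster interface, ΣR_partial = 0.1723 K/W.
T_interface = T_in − Q·ΣR_partial = 1070 °C − (4999)(0.1723) = 209 °C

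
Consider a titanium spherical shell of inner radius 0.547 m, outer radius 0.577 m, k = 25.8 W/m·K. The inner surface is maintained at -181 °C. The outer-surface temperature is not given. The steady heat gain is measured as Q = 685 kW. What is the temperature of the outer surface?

Series resistances:
  R_titanium = (1/0.547 − 1/0.577)/(4πk) = 0.09505/(4π·25.8) = 2.932×10^-4 K/W
ΣR = 2.932×10^-4 K/W
ΔT = Q·ΣR = 6.85×10^5 × 2.932×10^-4 = 200.8 K
Heat flows inward, so T_out = T_in + ΔT = -181 + 200.8 = 19.8 °C

T_out = 19.8 °C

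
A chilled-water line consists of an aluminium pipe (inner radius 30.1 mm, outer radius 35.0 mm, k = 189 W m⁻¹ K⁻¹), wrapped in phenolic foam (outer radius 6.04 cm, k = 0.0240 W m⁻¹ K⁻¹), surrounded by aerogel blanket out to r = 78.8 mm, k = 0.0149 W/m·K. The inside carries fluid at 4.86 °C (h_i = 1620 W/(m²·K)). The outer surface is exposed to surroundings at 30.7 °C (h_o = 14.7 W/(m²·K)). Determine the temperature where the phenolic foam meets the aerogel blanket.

T = 19.0 °C

Resistance network (inner→outer):
  R'_conv,in = 1/(2πr h) = 1/(2π·0.0301·1620) = 0.003264 m·K/W
  R'_aluminium = ln(0.0350/0.0301)/(2πk) = 0.1508/(2π·189) = 1.270×10^-4 m·K/W
  R'_phenolic foam = ln(0.0604/0.0350)/(2πk) = 0.5456/(2π·0.0240) = 3.618 m·K/W
  R'_aerogel blanket = ln(0.0788/0.0604)/(2πk) = 0.2659/(2π·0.0149) = 2.840 m·K/W
  R'_conv,out = 1/(2πr h) = 1/(2π·0.0788·14.7) = 0.1374 m·K/W
ΣR = 0.003264 + 1.270×10^-4 + 3.618 + 2.840 + 0.1374 = 6.599 m·K/W
Q' = ΔT/ΣR = (4.86 °C − 30.7 °C)/6.599 = -3.916 W/m
From the inner boundary to the phenolic foam/aerogel blanket interface, ΣR_partial = 3.621 m·K/W.
T_interface = T_in − Q'·ΣR_partial = 4.86 °C − (-3.916)(3.621) = 19.0 °C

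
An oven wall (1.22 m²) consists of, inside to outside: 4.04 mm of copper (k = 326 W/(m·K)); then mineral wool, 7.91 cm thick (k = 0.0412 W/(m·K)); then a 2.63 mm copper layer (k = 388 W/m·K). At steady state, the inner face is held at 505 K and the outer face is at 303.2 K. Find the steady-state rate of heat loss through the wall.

Q = 128 W

Treat each layer as a resistance in series:
  R_copper = L/(kA) = 0.00404/(326·1.22) = 1.016×10^-5 K/W
  R_mineral wool = L/(kA) = 0.0791/(0.0412·1.22) = 1.574 K/W
  R_copper = L/(kA) = 0.00263/(388·1.22) = 5.556×10^-6 K/W
ΣR = 1.016×10^-5 + 1.574 + 5.556×10^-6 = 1.574 K/W
Q = ΔT/ΣR = (505 K − 303.2 K)/1.574 = 128 W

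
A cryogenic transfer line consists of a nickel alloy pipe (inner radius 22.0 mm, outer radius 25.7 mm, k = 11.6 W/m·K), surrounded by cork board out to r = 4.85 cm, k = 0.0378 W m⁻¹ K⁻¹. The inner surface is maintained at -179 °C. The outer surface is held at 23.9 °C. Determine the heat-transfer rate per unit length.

Series thermal resistances, inner to outer:
  R'_nickel alloy = ln(0.0257/0.0220)/(2πk) = 0.1554/(2π·11.6) = 0.002133 m·K/W
  R'_cork board = ln(0.0485/0.0257)/(2πk) = 0.6351/(2π·0.0378) = 2.674 m·K/W
ΣR = 0.002133 + 2.674 = 2.676 m·K/W
Q' = ΔT/ΣR = (-179 °C − 23.9 °C)/2.676 = -75.8 W/m
(Negative Q' ⇒ heat flows inward; heat gain = 75.8 W/m.)

Q' = 75.8 W/m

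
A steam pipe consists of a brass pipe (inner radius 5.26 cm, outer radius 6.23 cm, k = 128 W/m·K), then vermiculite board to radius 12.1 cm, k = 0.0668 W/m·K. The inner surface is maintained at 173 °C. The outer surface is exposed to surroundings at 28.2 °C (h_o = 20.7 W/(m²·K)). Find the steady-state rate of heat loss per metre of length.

Q' = 88.0 W/m

Treat each layer as a resistance in series:
  R'_brass = ln(0.0623/0.0526)/(2πk) = 0.1692/(2π·128) = 2.104×10^-4 m·K/W
  R'_vermiculite board = ln(0.121/0.0623)/(2πk) = 0.6638/(2π·0.0668) = 1.582 m·K/W
  R'_conv,out = 1/(2πr h) = 1/(2π·0.121·20.7) = 0.06354 m·K/W
ΣR = 2.104×10^-4 + 1.582 + 0.06354 = 1.646 m·K/W
Q' = ΔT/ΣR = (173 °C − 28.2 °C)/1.646 = 88.0 W/m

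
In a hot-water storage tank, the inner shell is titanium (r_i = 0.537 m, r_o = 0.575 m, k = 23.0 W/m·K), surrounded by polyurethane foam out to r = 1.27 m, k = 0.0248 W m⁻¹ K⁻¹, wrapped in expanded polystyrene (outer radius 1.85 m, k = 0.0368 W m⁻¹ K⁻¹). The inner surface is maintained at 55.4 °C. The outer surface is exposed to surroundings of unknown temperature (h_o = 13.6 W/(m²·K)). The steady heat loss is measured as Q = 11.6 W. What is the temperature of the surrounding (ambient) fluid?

Series resistances:
  R_titanium = (1/0.537 − 1/0.575)/(4πk) = 0.1231/(4π·23.0) = 4.258×10^-4 K/W
  R_polyurethane foam = (1/0.575 − 1/1.27)/(4πk) = 0.9517/(4π·0.0248) = 3.054 K/W
  R_expanded polystyrene = (1/1.27 − 1/1.85)/(4πk) = 0.2469/(4π·0.0368) = 0.5338 K/W
  R_conv,out = 1/(4πr²h) = 1/(4π·1.85²·13.6) = 0.001710 K/W
ΣR = 3.590 K/W
ΔT = Q·ΣR = 11.6 × 3.590 = 41.64 K
Heat flows outward, so T_out = T_in − ΔT = 55.4 − 41.64 = 13.8 °C

T_out = 13.8 °C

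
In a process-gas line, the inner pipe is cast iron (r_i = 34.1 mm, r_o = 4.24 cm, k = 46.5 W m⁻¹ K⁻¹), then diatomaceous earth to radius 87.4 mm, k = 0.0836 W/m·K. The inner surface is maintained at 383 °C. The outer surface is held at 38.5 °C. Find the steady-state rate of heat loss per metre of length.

Q' = 250 W/m

Treat each layer as a resistance in series:
  R'_cast iron = ln(0.0424/0.0341)/(2πk) = 0.2179/(2π·46.5) = 7.456×10^-4 m·K/W
  R'_diatomaceous earth = ln(0.0874/0.0424)/(2πk) = 0.7233/(2π·0.0836) = 1.377 m·K/W
ΣR = 7.456×10^-4 + 1.377 = 1.378 m·K/W
Q' = ΔT/ΣR = (383 °C − 38.5 °C)/1.378 = 250 W/m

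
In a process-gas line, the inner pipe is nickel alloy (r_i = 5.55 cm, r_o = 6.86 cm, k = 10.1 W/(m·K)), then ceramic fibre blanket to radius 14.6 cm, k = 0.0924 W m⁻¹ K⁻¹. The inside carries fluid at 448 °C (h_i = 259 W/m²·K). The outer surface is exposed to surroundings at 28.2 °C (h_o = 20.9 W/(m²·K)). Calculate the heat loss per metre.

Series thermal resistances, inner to outer:
  R'_conv,in = 1/(2πr h) = 1/(2π·0.0555·259) = 0.01107 m·K/W
  R'_nickel alloy = ln(0.0686/0.0555)/(2πk) = 0.2119/(2π·10.1) = 0.003339 m·K/W
  R'_ceramic fibre blanket = ln(0.146/0.0686)/(2πk) = 0.7553/(2π·0.0924) = 1.301 m·K/W
  R'_conv,out = 1/(2πr h) = 1/(2π·0.146·20.9) = 0.05216 m·K/W
ΣR = 0.01107 + 0.003339 + 1.301 + 0.05216 = 1.368 m·K/W
Q' = ΔT/ΣR = (448 °C − 28.2 °C)/1.368 = 307 W/m

Q' = 307 W/m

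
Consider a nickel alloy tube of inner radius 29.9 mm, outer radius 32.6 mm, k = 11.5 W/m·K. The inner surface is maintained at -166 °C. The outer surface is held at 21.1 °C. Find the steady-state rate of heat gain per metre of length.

Q' = 156 kW/m

Q' = 2πk·ΔT/ln(r₂/r₁) = 2π × 11.5 × 187.1 / ln(0.0326/0.0299) = 1.56×10^5 W/m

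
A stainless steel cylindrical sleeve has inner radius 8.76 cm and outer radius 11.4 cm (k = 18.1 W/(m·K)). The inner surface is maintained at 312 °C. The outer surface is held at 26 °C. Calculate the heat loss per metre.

Q' = 2πk·ΔT/ln(r₂/r₁) = 2π × 18.1 × 286 / ln(0.114/0.0876) = 1.23×10^5 W/m

Q' = 1.23×10^5 W/m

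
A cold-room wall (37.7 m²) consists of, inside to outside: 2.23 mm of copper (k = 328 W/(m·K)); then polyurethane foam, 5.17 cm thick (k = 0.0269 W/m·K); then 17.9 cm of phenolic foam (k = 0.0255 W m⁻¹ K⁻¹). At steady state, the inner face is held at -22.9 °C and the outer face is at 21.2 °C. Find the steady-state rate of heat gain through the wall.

Q = 186 W

Series thermal resistances, inner to outer:
  R_copper = L/(kA) = 0.00223/(328·37.7) = 1.803×10^-7 K/W
  R_polyurethane foam = L/(kA) = 0.0517/(0.0269·37.7) = 0.05098 K/W
  R_phenolic foam = L/(kA) = 0.179/(0.0255·37.7) = 0.1862 K/W
ΣR = 1.803×10^-7 + 0.05098 + 0.1862 = 0.2372 K/W
Q = ΔT/ΣR = (-22.9 °C − 21.2 °C)/0.2372 = -186 W
(Negative Q ⇒ heat flows inward; heat gain = 186 W.)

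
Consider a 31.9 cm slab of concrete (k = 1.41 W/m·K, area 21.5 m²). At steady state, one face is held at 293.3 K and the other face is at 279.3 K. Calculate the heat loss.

Q = kA·ΔT/L = 1.41 × 21.5 × |293.3 K − 279.3 K| / 0.319 = 1330 W

Q = 1330 W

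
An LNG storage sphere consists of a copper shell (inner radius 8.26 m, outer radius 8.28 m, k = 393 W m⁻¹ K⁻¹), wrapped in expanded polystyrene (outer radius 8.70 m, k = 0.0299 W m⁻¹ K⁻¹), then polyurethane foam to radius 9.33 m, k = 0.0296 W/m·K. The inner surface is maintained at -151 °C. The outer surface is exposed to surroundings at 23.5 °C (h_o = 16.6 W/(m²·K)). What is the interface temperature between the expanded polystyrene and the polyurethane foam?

T = -76.7 °C

Treat each layer as a resistance in series:
  R_copper = (1/8.26 − 1/8.28)/(4πk) = 2.924×10^-4/(4π·393) = 5.921×10^-8 K/W
  R_expanded polystyrene = (1/8.28 − 1/8.70)/(4πk) = 0.005830/(4π·0.0299) = 0.01552 K/W
  R_polyurethane foam = (1/8.70 − 1/9.33)/(4πk) = 0.007761/(4π·0.0296) = 0.02087 K/W
  R_conv,out = 1/(4πr²h) = 1/(4π·9.33²·16.6) = 5.507×10^-5 K/W
ΣR = 5.921×10^-8 + 0.01552 + 0.02087 + 5.507×10^-5 = 0.03645 K/W
Q = ΔT/ΣR = (-151 °C − 23.5 °C)/0.03645 = -4787 W
From the inner boundary to the expanded polystyrene/polyurethane foam interface, ΣR_partial = 0.01552 K/W.
T_interface = T_in − Q·ΣR_partial = -151 °C − (-4787)(0.01552) = -76.7 °C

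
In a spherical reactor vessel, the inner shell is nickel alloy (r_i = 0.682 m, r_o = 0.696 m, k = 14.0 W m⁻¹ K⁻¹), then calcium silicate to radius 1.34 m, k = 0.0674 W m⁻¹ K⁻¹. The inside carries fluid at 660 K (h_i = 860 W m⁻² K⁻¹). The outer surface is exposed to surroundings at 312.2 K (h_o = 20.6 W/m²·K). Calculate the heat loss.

Series thermal resistances, inner to outer:
  R_conv,in = 1/(4πr²h) = 1/(4π·0.682²·860) = 1.989×10^-4 K/W
  R_nickel alloy = (1/0.682 − 1/0.696)/(4πk) = 0.02949/(4π·14.0) = 1.676×10^-4 K/W
  R_calcium silicate = (1/0.696 − 1/1.34)/(4πk) = 0.6905/(4π·0.0674) = 0.8153 K/W
  R_conv,out = 1/(4πr²h) = 1/(4π·1.34²·20.6) = 0.002151 K/W
ΣR = 1.989×10^-4 + 1.676×10^-4 + 0.8153 + 0.002151 = 0.8178 K/W
Q = ΔT/ΣR = (660 K − 312.2 K)/0.8178 = 425 W

Q = 425 W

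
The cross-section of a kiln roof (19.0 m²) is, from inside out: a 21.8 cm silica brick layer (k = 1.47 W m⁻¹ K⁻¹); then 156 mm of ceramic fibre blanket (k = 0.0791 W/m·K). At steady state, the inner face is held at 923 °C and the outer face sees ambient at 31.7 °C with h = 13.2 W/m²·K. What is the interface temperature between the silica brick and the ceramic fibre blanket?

Resistance network (inner→outer):
  R_silica brick = L/(kA) = 0.218/(1.47·19.0) = 0.007805 K/W
  R_ceramic fibre blanket = L/(kA) = 0.156/(0.0791·19.0) = 0.1038 K/W
  R_conv,out = 1/(hA) = 1/(13.2·19.0) = 0.003987 K/W
ΣR = 0.007805 + 0.1038 + 0.003987 = 0.1156 K/W
Q = ΔT/ΣR = (923 °C − 31.7 °C)/0.1156 = 7710 W
From the inner boundary to the silica brick/ceramic fibre blanket interface, ΣR_partial = 0.007805 K/W.
T_interface = T_in − Q·ΣR_partial = 923 °C − (7710)(0.007805) = 863 °C

T = 863 °C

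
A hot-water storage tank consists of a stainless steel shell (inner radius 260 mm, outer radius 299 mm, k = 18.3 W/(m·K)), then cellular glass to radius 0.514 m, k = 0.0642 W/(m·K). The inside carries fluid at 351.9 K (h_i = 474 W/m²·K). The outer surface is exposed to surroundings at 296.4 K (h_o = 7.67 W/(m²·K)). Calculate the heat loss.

Treat each layer as a resistance in series:
  R_conv,in = 1/(4πr²h) = 1/(4π·0.260²·474) = 0.002484 K/W
  R_stainless steel = (1/0.260 − 1/0.299)/(4πk) = 0.5017/(4π·18.3) = 0.002182 K/W
  R_cellular glass = (1/0.299 − 1/0.514)/(4πk) = 1.399/(4π·0.0642) = 1.734 K/W
  R_conv,out = 1/(4πr²h) = 1/(4π·0.514²·7.67) = 0.03927 K/W
ΣR = 0.002484 + 0.002182 + 1.734 + 0.03927 = 1.778 K/W
Q = ΔT/ΣR = (351.9 K − 296.4 K)/1.778 = 31.2 W

Q = 31.2 W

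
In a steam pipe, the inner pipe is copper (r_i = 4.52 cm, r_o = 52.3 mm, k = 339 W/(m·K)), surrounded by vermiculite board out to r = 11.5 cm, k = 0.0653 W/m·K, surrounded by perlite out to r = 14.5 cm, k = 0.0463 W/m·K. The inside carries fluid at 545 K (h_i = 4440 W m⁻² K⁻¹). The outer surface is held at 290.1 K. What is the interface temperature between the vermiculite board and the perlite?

Treat each layer as a resistance in series:
  R'_conv,in = 1/(2πr h) = 1/(2π·0.0452·4440) = 7.930×10^-4 m·K/W
  R'_copper = ln(0.0523/0.0452)/(2πk) = 0.1459/(2π·339) = 6.850×10^-5 m·K/W
  R'_vermiculite board = ln(0.115/0.0523)/(2πk) = 0.7879/(2π·0.0653) = 1.920 m·K/W
  R'_perlite = ln(0.145/0.115)/(2πk) = 0.2318/(2π·0.0463) = 0.7968 m·K/W
ΣR = 7.930×10^-4 + 6.850×10^-5 + 1.920 + 0.7968 = 2.718 m·K/W
Q' = ΔT/ΣR = (545 K − 290.1 K)/2.718 = 93.78 W/m
From the inner boundary to the vermiculite board/perlite interface, ΣR_partial = 1.921 m·K/W.
T_interface = T_in − Q'·ΣR_partial = 545 K − (93.78)(1.921) = 364.8 K

T = 364.8 K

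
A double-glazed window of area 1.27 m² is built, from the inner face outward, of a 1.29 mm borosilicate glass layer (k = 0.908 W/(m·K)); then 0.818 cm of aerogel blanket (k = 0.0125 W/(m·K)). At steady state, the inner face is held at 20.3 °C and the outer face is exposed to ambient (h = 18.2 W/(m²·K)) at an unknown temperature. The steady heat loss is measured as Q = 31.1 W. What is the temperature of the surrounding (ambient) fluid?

T_out = 2.89 °C

Series resistances:
  R_borosilicate glass = L/(kA) = 0.00129/(0.908·1.27) = 0.001119 K/W
  R_aerogel blanket = L/(kA) = 0.00818/(0.0125·1.27) = 0.5153 K/W
  R_conv,out = 1/(hA) = 1/(18.2·1.27) = 0.04326 K/W
ΣR = 0.5597 K/W
ΔT = Q·ΣR = 31.1 × 0.5597 = 17.41 K
Heat flows outward, so T_out = T_in − ΔT = 20.3 − 17.41 = 2.89 °C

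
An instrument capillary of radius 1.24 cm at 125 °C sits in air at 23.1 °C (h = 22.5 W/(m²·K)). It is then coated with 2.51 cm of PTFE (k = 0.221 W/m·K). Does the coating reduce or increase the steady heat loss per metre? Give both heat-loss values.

reduces: 179 → 103 W/m

Critical radius for a cylinder: r_cr = k/h = 0.00982 m = 0.982 cm.
Outer radius after coating: r₂ = 0.0124 + 0.0251 = 0.0375 m.
Since r₁ ≥ r_cr, any added insulation reduces the heat loss.
Bare: R = 1/(2πr₁h) = 0.5704 m·K/W; Q = 101.9/0.5704 = 179 W/m.
Coated: R = R_cond + R_conv = 0.9856 m·K/W; Q = 101.9/0.9856 = 103 W/m.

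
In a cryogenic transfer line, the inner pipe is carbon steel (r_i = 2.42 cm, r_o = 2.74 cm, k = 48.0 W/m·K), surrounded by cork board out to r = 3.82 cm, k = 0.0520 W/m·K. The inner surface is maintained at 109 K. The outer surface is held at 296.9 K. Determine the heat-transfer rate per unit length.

Series thermal resistances, inner to outer:
  R'_carbon steel = ln(0.0274/0.0242)/(2πk) = 0.1242/(2π·48.0) = 4.118×10^-4 m·K/W
  R'_cork board = ln(0.0382/0.0274)/(2πk) = 0.3323/(2π·0.0520) = 1.017 m·K/W
ΣR = 4.118×10^-4 + 1.017 = 1.017 m·K/W
Q' = ΔT/ΣR = (109 K − 296.9 K)/1.017 = -185 W/m
(Negative Q' ⇒ heat flows inward; heat gain = 185 W/m.)

Q' = 185 W/m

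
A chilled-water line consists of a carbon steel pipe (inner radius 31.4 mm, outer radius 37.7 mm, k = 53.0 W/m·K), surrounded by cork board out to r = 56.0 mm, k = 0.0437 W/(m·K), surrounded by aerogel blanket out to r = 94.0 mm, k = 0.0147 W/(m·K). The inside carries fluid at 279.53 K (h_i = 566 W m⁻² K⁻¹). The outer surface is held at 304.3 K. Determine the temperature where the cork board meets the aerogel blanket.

T = 284.6 K

Resistance network (inner→outer):
  R'_conv,in = 1/(2πr h) = 1/(2π·0.0314·566) = 0.008955 m·K/W
  R'_carbon steel = ln(0.0377/0.0314)/(2πk) = 0.1829/(2π·53.0) = 5.491×10^-4 m·K/W
  R'_cork board = ln(0.0560/0.0377)/(2πk) = 0.3957/(2π·0.0437) = 1.441 m·K/W
  R'_aerogel blanket = ln(0.0940/0.0560)/(2πk) = 0.5179/(2π·0.0147) = 5.608 m·K/W
ΣR = 0.008955 + 5.491×10^-4 + 1.441 + 5.608 = 7.059 m·K/W
Q' = ΔT/ΣR = (279.53 K − 304.3 K)/7.059 = -3.509 W/m
From the inner boundary to the cork board/aerogel blanket interface, ΣR_partial = 1.451 m·K/W.
T_interface = T_in − Q'·ΣR_partial = 279.53 K − (-3.509)(1.451) = 284.6 K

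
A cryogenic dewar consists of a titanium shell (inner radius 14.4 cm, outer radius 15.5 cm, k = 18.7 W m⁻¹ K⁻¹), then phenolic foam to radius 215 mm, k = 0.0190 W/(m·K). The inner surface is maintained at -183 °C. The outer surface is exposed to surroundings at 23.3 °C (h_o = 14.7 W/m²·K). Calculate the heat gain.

Q = 26.9 W

Series thermal resistances, inner to outer:
  R_titanium = (1/0.144 − 1/0.155)/(4πk) = 0.4928/(4π·18.7) = 0.002097 K/W
  R_phenolic foam = (1/0.155 − 1/0.215)/(4πk) = 1.800/(4π·0.0190) = 7.541 K/W
  R_conv,out = 1/(4πr²h) = 1/(4π·0.215²·14.7) = 0.1171 K/W
ΣR = 0.002097 + 7.541 + 0.1171 = 7.660 K/W
Q = ΔT/ΣR = (-183 °C − 23.3 °C)/7.660 = -26.9 W
(Negative Q ⇒ heat flows inward; heat gain = 26.9 W.)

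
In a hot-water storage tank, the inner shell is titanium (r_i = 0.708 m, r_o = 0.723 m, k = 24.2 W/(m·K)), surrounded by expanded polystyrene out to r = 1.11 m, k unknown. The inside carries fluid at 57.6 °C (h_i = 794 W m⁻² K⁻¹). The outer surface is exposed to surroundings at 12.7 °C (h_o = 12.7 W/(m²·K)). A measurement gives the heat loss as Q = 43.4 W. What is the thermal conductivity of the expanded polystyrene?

ΣR = ΔT/Q = |57.6 − 12.7|/43.4 = 1.035 K/W
Known resistances:
  R_conv,in = 1/(4πr²h) = 1/(4π·0.708²·794) = 1.999×10^-4 K/W
  R_titanium = (1/0.708 − 1/0.723)/(4πk) = 0.02930/(4π·24.2) = 9.636×10^-5 K/W
  R_conv,out = 1/(4πr²h) = 1/(4π·1.11²·12.7) = 0.005086 K/W
R_expanded polystyrene = ΣR − ΣR_known = 1.035 − 0.005382 = 1.030 K/W
(1/r₁−1/r₂)/(4πk) = 1.030 ⇒ k = 0.4822/(4π·1.030) = 0.0373 W/m·K

k = 0.0373 W/m·K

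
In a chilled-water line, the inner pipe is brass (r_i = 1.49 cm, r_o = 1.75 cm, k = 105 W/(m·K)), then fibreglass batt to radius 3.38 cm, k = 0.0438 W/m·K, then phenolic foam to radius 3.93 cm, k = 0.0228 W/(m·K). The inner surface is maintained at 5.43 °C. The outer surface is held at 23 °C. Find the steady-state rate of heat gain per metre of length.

Treat each layer as a resistance in series:
  R'_brass = ln(0.0175/0.0149)/(2πk) = 0.1608/(2π·105) = 2.438×10^-4 m·K/W
  R'_fibreglass batt = ln(0.0338/0.0175)/(2πk) = 0.6583/(2π·0.0438) = 2.392 m·K/W
  R'_phenolic foam = ln(0.0393/0.0338)/(2πk) = 0.1508/(2π·0.0228) = 1.052 m·K/W
ΣR = 2.438×10^-4 + 2.392 + 1.052 = 3.444 m·K/W
Q' = ΔT/ΣR = (5.43 °C − 23 °C)/3.444 = -5.10 W/m
(Negative Q' ⇒ heat flows inward; heat gain = 5.10 W/m.)

Q' = 5.10 W/m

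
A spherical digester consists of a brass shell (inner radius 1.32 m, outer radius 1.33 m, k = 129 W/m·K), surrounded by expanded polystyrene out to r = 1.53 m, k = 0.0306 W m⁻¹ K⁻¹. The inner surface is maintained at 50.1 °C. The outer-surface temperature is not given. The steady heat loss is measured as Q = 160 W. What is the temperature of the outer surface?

Series resistances:
  R_brass = (1/1.32 − 1/1.33)/(4πk) = 0.005696/(4π·129) = 3.514×10^-6 K/W
  R_expanded polystyrene = (1/1.33 − 1/1.53)/(4πk) = 0.09828/(4π·0.0306) = 0.2556 K/W
ΣR = 0.2556 K/W
ΔT = Q·ΣR = 160 × 0.2556 = 40.90 K
Heat flows outward, so T_out = T_in − ΔT = 50.1 − 40.90 = 9.20 °C

T_out = 9.20 °C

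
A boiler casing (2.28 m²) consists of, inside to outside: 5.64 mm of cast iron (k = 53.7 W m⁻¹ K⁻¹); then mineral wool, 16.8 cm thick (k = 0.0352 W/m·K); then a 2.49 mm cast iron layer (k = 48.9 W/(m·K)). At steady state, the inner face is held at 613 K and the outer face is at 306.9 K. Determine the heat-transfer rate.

Q = 146 W

Resistance network (inner→outer):
  R_cast iron = L/(kA) = 0.00564/(53.7·2.28) = 4.606×10^-5 K/W
  R_mineral wool = L/(kA) = 0.168/(0.0352·2.28) = 2.093 K/W
  R_cast iron = L/(kA) = 0.00249/(48.9·2.28) = 2.233×10^-5 K/W
ΣR = 4.606×10^-5 + 2.093 + 2.233×10^-5 = 2.093 K/W
Q = ΔT/ΣR = (613 K − 306.9 K)/2.093 = 146 W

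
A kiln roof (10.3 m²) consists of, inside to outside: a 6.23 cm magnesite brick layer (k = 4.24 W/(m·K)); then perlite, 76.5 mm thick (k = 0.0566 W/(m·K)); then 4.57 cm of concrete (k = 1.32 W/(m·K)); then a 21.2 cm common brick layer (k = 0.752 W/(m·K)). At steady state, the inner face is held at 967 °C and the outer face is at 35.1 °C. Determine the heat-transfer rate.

Series thermal resistances, inner to outer:
  R_magnesite brick = L/(kA) = 0.0623/(4.24·10.3) = 0.001427 K/W
  R_perlite = L/(kA) = 0.0765/(0.0566·10.3) = 0.1312 K/W
  R_concrete = L/(kA) = 0.0457/(1.32·10.3) = 0.003361 K/W
  R_common brick = L/(kA) = 0.212/(0.752·10.3) = 0.02737 K/W
ΣR = 0.001427 + 0.1312 + 0.003361 + 0.02737 = 0.1634 K/W
Q = ΔT/ΣR = (967 °C − 35.1 °C)/0.1634 = 5700 W

Q = 5700 W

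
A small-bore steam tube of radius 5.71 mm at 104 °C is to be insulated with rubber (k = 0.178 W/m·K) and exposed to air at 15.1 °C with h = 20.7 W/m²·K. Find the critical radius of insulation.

r_cr = 0.860 cm

For a cylinder, r_cr = k_ins/h = 0.178/20.7 = 0.00860 m = 0.860 cm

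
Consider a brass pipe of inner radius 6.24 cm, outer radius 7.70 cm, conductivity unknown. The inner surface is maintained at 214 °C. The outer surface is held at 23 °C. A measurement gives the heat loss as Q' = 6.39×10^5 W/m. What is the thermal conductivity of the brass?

k = 112 W/m·K

ΣR = ΔT/Q' = |214 − 23|/6.39×10^5 = 2.989×10^-4 m·K/W
ln(r₂/r₁)/(2πk) = 2.989×10^-4 ⇒ k = 0.2102/(2π·2.989×10^-4) = 112 W/m·K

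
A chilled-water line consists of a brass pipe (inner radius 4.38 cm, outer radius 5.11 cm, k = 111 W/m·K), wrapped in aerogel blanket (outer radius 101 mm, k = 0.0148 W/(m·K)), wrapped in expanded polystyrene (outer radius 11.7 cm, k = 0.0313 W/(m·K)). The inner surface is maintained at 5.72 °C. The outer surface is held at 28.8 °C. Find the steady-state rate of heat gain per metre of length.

Resistance network (inner→outer):
  R'_brass = ln(0.0511/0.0438)/(2πk) = 0.1542/(2π·111) = 2.210×10^-4 m·K/W
  R'_aerogel blanket = ln(0.101/0.0511)/(2πk) = 0.6813/(2π·0.0148) = 7.327 m·K/W
  R'_expanded polystyrene = ln(0.117/0.101)/(2πk) = 0.1471/(2π·0.0313) = 0.7477 m·K/W
ΣR = 2.210×10^-4 + 7.327 + 0.7477 = 8.075 m·K/W
Q' = ΔT/ΣR = (5.72 °C − 28.8 °C)/8.075 = -2.86 W/m
(Negative Q' ⇒ heat flows inward; heat gain = 2.86 W/m.)

Q' = 2.86 W/m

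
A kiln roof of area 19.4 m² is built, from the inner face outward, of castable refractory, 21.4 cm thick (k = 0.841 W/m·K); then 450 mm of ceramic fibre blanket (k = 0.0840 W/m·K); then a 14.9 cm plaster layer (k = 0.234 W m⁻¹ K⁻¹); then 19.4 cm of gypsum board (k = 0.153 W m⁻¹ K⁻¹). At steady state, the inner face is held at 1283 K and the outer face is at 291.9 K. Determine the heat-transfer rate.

Treat each layer as a resistance in series:
  R_castable refractory = L/(kA) = 0.214/(0.841·19.4) = 0.01312 K/W
  R_ceramic fibre blanket = L/(kA) = 0.450/(0.0840·19.4) = 0.2761 K/W
  R_plaster = L/(kA) = 0.149/(0.234·19.4) = 0.03282 K/W
  R_gypsum board = L/(kA) = 0.194/(0.153·19.4) = 0.06536 K/W
ΣR = 0.01312 + 0.2761 + 0.03282 + 0.06536 = 0.3874 K/W
Q = ΔT/ΣR = (1283 K − 291.9 K)/0.3874 = 2560 W

Q = 2.56 kW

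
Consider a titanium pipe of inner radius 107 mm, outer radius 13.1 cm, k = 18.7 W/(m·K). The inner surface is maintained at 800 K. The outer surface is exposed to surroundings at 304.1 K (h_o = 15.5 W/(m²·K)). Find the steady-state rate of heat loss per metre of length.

Treat each layer as a resistance in series:
  R'_titanium = ln(0.131/0.107)/(2πk) = 0.2024/(2π·18.7) = 0.001722 m·K/W
  R'_conv,out = 1/(2πr h) = 1/(2π·0.131·15.5) = 0.07838 m·K/W
ΣR = 0.001722 + 0.07838 = 0.08010 m·K/W
Q' = ΔT/ΣR = (800 K − 304.1 K)/0.08010 = 6190 W/m

Q' = 6.19 kW/m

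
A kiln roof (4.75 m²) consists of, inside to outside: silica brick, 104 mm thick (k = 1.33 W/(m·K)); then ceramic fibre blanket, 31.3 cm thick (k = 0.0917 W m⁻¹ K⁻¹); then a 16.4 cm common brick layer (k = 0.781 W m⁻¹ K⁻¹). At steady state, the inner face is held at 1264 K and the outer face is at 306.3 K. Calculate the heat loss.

Resistance network (inner→outer):
  R_silica brick = L/(kA) = 0.104/(1.33·4.75) = 0.01646 K/W
  R_ceramic fibre blanket = L/(kA) = 0.313/(0.0917·4.75) = 0.7186 K/W
  R_common brick = L/(kA) = 0.164/(0.781·4.75) = 0.04421 K/W
ΣR = 0.01646 + 0.7186 + 0.04421 = 0.7793 K/W
Q = ΔT/ΣR = (1264 K − 306.3 K)/0.7793 = 1230 W

Q = 1230 W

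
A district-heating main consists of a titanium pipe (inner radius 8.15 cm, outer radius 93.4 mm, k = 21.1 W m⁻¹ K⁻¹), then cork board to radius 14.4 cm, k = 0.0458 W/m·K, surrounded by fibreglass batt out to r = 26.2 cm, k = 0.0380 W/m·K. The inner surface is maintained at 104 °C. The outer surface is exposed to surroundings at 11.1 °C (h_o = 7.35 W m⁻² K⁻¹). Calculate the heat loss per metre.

Q' = 22.7 W/m

Series thermal resistances, inner to outer:
  R'_titanium = ln(0.0934/0.0815)/(2πk) = 0.1363/(2π·21.1) = 0.001028 m·K/W
  R'_cork board = ln(0.144/0.0934)/(2πk) = 0.4329/(2π·0.0458) = 1.504 m·K/W
  R'_fibreglass batt = ln(0.262/0.144)/(2πk) = 0.5985/(2π·0.0380) = 2.507 m·K/W
  R'_conv,out = 1/(2πr h) = 1/(2π·0.262·7.35) = 0.08265 m·K/W
ΣR = 0.001028 + 1.504 + 2.507 + 0.08265 = 4.095 m·K/W
Q' = ΔT/ΣR = (104 °C − 11.1 °C)/4.095 = 22.7 W/m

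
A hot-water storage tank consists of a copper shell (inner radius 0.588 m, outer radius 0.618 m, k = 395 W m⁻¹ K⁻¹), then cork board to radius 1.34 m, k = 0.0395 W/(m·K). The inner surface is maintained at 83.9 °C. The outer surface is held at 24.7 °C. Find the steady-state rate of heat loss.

Q = 33.7 W

Resistance network (inner→outer):
  R_copper = (1/0.588 − 1/0.618)/(4πk) = 0.08256/(4π·395) = 1.663×10^-5 K/W
  R_cork board = (1/0.618 − 1/1.34)/(4πk) = 0.8719/(4π·0.0395) = 1.756 K/W
ΣR = 1.663×10^-5 + 1.756 = 1.756 K/W
Q = ΔT/ΣR = (83.9 °C − 24.7 °C)/1.756 = 33.7 W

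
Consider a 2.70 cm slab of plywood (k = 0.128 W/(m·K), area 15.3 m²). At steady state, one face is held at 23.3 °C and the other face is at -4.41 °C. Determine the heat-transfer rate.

Q = kA·ΔT/L = 0.128 × 15.3 × |23.3 °C − -4.41 °C| / 0.0270 = 2010 W

Q = 2.01 kW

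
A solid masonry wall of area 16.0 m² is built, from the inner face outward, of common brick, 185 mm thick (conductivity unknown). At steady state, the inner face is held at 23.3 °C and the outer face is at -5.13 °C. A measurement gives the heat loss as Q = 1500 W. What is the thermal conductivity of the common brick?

ΣR = ΔT/Q = |23.3 − -5.13|/1500 = 0.01895 K/W
L/(kA) = 0.01895 ⇒ k = 0.185/(0.01895·16.0) = 0.610 W/m·K

k = 0.610 W/m·K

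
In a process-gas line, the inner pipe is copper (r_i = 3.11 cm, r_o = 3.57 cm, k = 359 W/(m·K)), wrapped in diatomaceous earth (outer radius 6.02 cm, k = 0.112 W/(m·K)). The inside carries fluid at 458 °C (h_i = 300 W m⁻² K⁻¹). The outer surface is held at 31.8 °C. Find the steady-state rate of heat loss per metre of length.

Q' = 561 W/m

Treat each layer as a resistance in series:
  R'_conv,in = 1/(2πr h) = 1/(2π·0.0311·300) = 0.01706 m·K/W
  R'_copper = ln(0.0357/0.0311)/(2πk) = 0.1379/(2π·359) = 6.115×10^-5 m·K/W
  R'_diatomaceous earth = ln(0.0602/0.0357)/(2πk) = 0.5225/(2π·0.112) = 0.7425 m·K/W
ΣR = 0.01706 + 6.115×10^-5 + 0.7425 = 0.7596 m·K/W
Q' = ΔT/ΣR = (458 °C − 31.8 °C)/0.7596 = 561 W/m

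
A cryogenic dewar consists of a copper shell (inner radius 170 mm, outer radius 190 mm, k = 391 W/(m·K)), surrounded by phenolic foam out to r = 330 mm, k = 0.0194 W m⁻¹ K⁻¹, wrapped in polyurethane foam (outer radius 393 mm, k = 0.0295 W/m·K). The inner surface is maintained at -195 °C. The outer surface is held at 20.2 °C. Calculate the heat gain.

Q = 20.6 W

Series thermal resistances, inner to outer:
  R_copper = (1/0.170 − 1/0.190)/(4πk) = 0.6192/(4π·391) = 1.260×10^-4 K/W
  R_phenolic foam = (1/0.190 − 1/0.330)/(4πk) = 2.233/(4π·0.0194) = 9.159 K/W
  R_polyurethane foam = (1/0.330 − 1/0.393)/(4πk) = 0.4858/(4π·0.0295) = 1.310 K/W
ΣR = 1.260×10^-4 + 9.159 + 1.310 = 10.47 K/W
Q = ΔT/ΣR = (-195 °C − 20.2 °C)/10.47 = -20.6 W
(Negative Q ⇒ heat flows inward; heat gain = 20.6 W.)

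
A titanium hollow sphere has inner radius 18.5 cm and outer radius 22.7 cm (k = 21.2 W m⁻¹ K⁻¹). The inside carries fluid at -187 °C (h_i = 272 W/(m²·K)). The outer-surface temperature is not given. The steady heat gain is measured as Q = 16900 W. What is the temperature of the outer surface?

Sum the resistances:
  R_conv,in = 1/(4πr²h) = 1/(4π·0.185²·272) = 0.008548 K/W
  R_titanium = (1/0.185 − 1/0.227)/(4πk) = 1.000/(4π·21.2) = 0.003754 K/W
ΣR = 0.01230 K/W
ΔT = Q·ΣR = 16900 × 0.01230 = 207.9 K
Heat flows inward, so T_out = T_in + ΔT = -187 + 207.9 = 20.9 °C

T_out = 20.9 °C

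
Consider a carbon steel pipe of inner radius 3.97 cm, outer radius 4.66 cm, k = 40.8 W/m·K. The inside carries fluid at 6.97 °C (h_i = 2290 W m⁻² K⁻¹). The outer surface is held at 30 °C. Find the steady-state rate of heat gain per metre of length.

Treat each layer as a resistance in series:
  R'_conv,in = 1/(2πr h) = 1/(2π·0.0397·2290) = 0.001751 m·K/W
  R'_carbon steel = ln(0.0466/0.0397)/(2πk) = 0.1602/(2π·40.8) = 6.251×10^-4 m·K/W
ΣR = 0.001751 + 6.251×10^-4 = 0.002376 m·K/W
Q' = ΔT/ΣR = (6.97 °C − 30 °C)/0.002376 = -9690 W/m
(Negative Q' ⇒ heat flows inward; heat gain = 9690 W/m.)

Q' = 9.69 kW/m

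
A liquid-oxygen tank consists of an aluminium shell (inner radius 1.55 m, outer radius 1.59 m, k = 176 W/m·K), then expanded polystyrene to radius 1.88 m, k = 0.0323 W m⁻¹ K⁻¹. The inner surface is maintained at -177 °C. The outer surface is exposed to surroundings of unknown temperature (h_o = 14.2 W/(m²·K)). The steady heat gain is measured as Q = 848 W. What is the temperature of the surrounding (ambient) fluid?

Series resistances:
  R_aluminium = (1/1.55 − 1/1.59)/(4πk) = 0.01623/(4π·176) = 7.339×10^-6 K/W
  R_expanded polystyrene = (1/1.59 − 1/1.88)/(4πk) = 0.09702/(4π·0.0323) = 0.2390 K/W
  R_conv,out = 1/(4πr²h) = 1/(4π·1.88²·14.2) = 0.001586 K/W
ΣR = 0.2406 K/W
ΔT = Q·ΣR = 848 × 0.2406 = 204.0 K
Heat flows inward, so T_out = T_in + ΔT = -177 + 204.0 = 27.0 °C

T_out = 27.0 °C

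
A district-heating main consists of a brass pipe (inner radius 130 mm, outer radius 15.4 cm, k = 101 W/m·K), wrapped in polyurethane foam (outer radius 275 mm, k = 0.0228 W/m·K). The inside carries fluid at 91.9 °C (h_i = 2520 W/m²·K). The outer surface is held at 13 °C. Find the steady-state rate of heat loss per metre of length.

Series thermal resistances, inner to outer:
  R'_conv,in = 1/(2πr h) = 1/(2π·0.130·2520) = 4.858×10^-4 m·K/W
  R'_brass = ln(0.154/0.130)/(2πk) = 0.1694/(2π·101) = 2.670×10^-4 m·K/W
  R'_polyurethane foam = ln(0.275/0.154)/(2πk) = 0.5798/(2π·0.0228) = 4.047 m·K/W
ΣR = 4.858×10^-4 + 2.670×10^-4 + 4.047 = 4.048 m·K/W
Q' = ΔT/ΣR = (91.9 °C − 13 °C)/4.048 = 19.5 W/m

Q' = 19.5 W/m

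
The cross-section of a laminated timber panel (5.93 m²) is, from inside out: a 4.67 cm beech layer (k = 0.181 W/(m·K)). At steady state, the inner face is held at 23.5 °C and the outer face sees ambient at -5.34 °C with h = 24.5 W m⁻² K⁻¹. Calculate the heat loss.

Treat each layer as a resistance in series:
  R_beech = L/(kA) = 0.0467/(0.181·5.93) = 0.04351 K/W
  R_conv,out = 1/(hA) = 1/(24.5·5.93) = 0.006883 K/W
ΣR = 0.04351 + 0.006883 = 0.05039 K/W
Q = ΔT/ΣR = (23.5 °C − -5.34 °C)/0.05039 = 572 W

Q = 572 W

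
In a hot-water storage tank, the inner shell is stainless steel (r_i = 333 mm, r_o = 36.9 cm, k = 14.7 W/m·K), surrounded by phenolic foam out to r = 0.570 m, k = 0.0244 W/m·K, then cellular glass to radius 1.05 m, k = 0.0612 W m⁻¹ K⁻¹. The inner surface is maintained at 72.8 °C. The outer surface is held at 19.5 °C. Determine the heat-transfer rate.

Q = 12.8 W

Series thermal resistances, inner to outer:
  R_stainless steel = (1/0.333 − 1/0.369)/(4πk) = 0.2930/(4π·14.7) = 0.001586 K/W
  R_phenolic foam = (1/0.369 − 1/0.570)/(4πk) = 0.9556/(4π·0.0244) = 3.117 K/W
  R_cellular glass = (1/0.570 − 1/1.05)/(4πk) = 0.8020/(4π·0.0612) = 1.043 K/W
ΣR = 0.001586 + 3.117 + 1.043 = 4.162 K/W
Q = ΔT/ΣR = (72.8 °C − 19.5 °C)/4.162 = 12.8 W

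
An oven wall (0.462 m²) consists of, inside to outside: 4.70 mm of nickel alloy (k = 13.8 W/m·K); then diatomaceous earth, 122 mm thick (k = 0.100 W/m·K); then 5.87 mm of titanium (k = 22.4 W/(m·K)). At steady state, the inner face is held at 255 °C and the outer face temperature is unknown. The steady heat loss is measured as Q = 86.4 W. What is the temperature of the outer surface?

Sum the resistances:
  R_nickel alloy = L/(kA) = 0.00470/(13.8·0.462) = 7.372×10^-4 K/W
  R_diatomaceous earth = L/(kA) = 0.122/(0.100·0.462) = 2.641 K/W
  R_titanium = L/(kA) = 0.00587/(22.4·0.462) = 5.672×10^-4 K/W
ΣR = 2.642 K/W
ΔT = Q·ΣR = 86.4 × 2.642 = 228.3 K
Heat flows outward, so T_out = T_in − ΔT = 255 − 228.3 = 26.7 °C

T_out = 26.7 °C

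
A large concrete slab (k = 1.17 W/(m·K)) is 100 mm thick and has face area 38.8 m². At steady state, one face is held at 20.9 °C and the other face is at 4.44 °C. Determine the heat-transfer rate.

Q = kA·ΔT/L = 1.17 × 38.8 × |20.9 °C − 4.44 °C| / 0.100 = 7470 W

Q = 7470 W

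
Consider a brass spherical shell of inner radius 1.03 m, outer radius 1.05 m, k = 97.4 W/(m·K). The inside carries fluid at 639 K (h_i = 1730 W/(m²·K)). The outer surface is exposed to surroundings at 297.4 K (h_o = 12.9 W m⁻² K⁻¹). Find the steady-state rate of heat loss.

Q = 60400 W

Resistance network (inner→outer):
  R_conv,in = 1/(4πr²h) = 1/(4π·1.03²·1730) = 4.336×10^-5 K/W
  R_brass = (1/1.03 − 1/1.05)/(4πk) = 0.01849/(4π·97.4) = 1.511×10^-5 K/W
  R_conv,out = 1/(4πr²h) = 1/(4π·1.05²·12.9) = 0.005595 K/W
ΣR = 4.336×10^-5 + 1.511×10^-5 + 0.005595 = 0.005653 K/W
Q = ΔT/ΣR = (639 K − 297.4 K)/0.005653 = 60400 W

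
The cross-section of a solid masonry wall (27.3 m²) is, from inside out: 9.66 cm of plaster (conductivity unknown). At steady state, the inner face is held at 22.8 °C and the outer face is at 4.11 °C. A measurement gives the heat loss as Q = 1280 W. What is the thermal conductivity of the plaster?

k = 0.242 W/m·K

ΣR = ΔT/Q = |22.8 − 4.11|/1280 = 0.01460 K/W
L/(kA) = 0.01460 ⇒ k = 0.0966/(0.01460·27.3) = 0.242 W/m·K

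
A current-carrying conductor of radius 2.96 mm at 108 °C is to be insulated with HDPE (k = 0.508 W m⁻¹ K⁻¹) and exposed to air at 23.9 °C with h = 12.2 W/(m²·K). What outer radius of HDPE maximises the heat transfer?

For a cylinder, r_cr = k_ins/h = 0.508/12.2 = 0.0416 m = 4.16 cm

r_cr = 4.16 cm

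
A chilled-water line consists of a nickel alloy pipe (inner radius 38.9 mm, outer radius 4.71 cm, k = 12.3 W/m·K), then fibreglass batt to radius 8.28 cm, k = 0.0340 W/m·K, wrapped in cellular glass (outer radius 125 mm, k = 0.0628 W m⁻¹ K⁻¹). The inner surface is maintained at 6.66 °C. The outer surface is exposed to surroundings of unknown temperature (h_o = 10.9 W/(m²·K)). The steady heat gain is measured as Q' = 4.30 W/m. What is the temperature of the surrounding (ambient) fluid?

Sum the resistances:
  R'_nickel alloy = ln(0.0471/0.0389)/(2πk) = 0.1913/(2π·12.3) = 0.002475 m·K/W
  R'_fibreglass batt = ln(0.0828/0.0471)/(2πk) = 0.5642/(2π·0.0340) = 2.641 m·K/W
  R'_cellular glass = ln(0.125/0.0828)/(2πk) = 0.4119/(2π·0.0628) = 1.044 m·K/W
  R'_conv,out = 1/(2πr h) = 1/(2π·0.125·10.9) = 0.1168 m·K/W
ΣR = 3.804 m·K/W
ΔT = Q'·ΣR = 4.30 × 3.804 = 16.36 K
Heat flows inward, so T_out = T_in + ΔT = 6.66 + 16.36 = 23.0 °C

T_out = 23.0 °C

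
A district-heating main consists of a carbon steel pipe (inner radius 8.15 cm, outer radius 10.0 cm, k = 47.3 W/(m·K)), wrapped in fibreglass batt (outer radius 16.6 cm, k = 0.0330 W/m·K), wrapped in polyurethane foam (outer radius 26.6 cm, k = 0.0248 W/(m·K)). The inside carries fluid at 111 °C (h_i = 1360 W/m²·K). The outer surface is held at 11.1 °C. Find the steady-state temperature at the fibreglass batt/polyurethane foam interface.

Treat each layer as a resistance in series:
  R'_conv,in = 1/(2πr h) = 1/(2π·0.0815·1360) = 0.001436 m·K/W
  R'_carbon steel = ln(0.100/0.0815)/(2πk) = 0.2046/(2π·47.3) = 6.883×10^-4 m·K/W
  R'_fibreglass batt = ln(0.166/0.100)/(2πk) = 0.5068/(2π·0.0330) = 2.444 m·K/W
  R'_polyurethane foam = ln(0.266/0.166)/(2πk) = 0.4715/(2π·0.0248) = 3.026 m·K/W
ΣR = 0.001436 + 6.883×10^-4 + 2.444 + 3.026 = 5.472 m·K/W
Q' = ΔT/ΣR = (111 °C − 11.1 °C)/5.472 = 18.26 W/m
From the inner boundary to the fibreglass batt/polyurethane foam interface, ΣR_partial = 2.446 m·K/W.
T_interface = T_in − Q'·ΣR_partial = 111 °C − (18.26)(2.446) = 66.3 °C

T = 66.3 °C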